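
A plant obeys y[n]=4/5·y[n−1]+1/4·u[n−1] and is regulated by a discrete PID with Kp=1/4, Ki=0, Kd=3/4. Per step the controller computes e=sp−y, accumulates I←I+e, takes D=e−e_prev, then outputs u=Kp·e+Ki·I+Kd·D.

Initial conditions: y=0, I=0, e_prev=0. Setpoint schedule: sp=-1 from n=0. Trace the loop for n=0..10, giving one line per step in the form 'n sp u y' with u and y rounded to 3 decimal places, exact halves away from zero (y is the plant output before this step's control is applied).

0 -1 -1.000 0.000
1 -1 0.000 -0.250
2 -1 -0.238 -0.200
3 -1 -0.181 -0.219
4 -1 -0.194 -0.221
5 -1 -0.190 -0.225
6 -1 -0.191 -0.228
7 -1 -0.191 -0.230
8 -1 -0.191 -0.232
9 -1 -0.191 -0.233
10 -1 -0.191 -0.234

(exact arithmetic carried between steps; '≈' marks a value shown rounded to 6 d.p. or computed from one; I and e_prev carry over from the previous line; the table rounds u and y to 3 d.p., halves away from zero)
n=0: y=0, sp=-1, e=sp−y=-1; I=-1, D=e−e_prev=-1; u=1/4·(-1)+0·(-1)+3/4·(-1)=-1; next y=4/5·0+1/4·(-1)=-0.25
n=1: y=-0.25, sp=-1, e=sp−y=-0.75; I=-1.75, D=e−e_prev=0.25; u=1/4·(-0.75)+0·(-1.75)+3/4·0.25=0; next y=4/5·(-0.25)+1/4·0=-0.2
n=2: y=-0.2, sp=-1, e=sp−y=-0.8; I=-2.55, D=e−e_prev=-0.05; u=1/4·(-0.8)+0·(-2.55)+3/4·(-0.05)=-0.2375; next y=4/5·(-0.2)+1/4·(-0.2375)=-0.219375
n=3: y=-0.219375, sp=-1, e=sp−y=-0.780625; I=-3.330625, D=e−e_prev=0.019375; u=1/4·(-0.780625)+0·(-3.330625)+3/4·0.019375=-0.180625; next y=4/5·(-0.219375)+1/4·(-0.180625)≈-0.220656
n=4: y≈-0.220656, sp=-1, e=sp−y≈-0.779344; I≈-4.109969, D=e−e_prev≈0.001281; u=1/4·(-0.779344)+0·(-4.109969)+3/4·0.001281≈-0.193875; next y=4/5·(-0.220656)+1/4·(-0.193875)≈-0.224994
n=5: y≈-0.224994, sp=-1, e=sp−y≈-0.775006; I≈-4.884975, D=e−e_prev≈0.004338; u=1/4·(-0.775006)+0·(-4.884975)+3/4·0.004338≈-0.190498; next y=4/5·(-0.224994)+1/4·(-0.190498)≈-0.227620
n=6: y≈-0.227620, sp=-1, e=sp−y≈-0.772380; I≈-5.657355, D=e−e_prev≈0.002626; u=1/4·(-0.772380)+0·(-5.657355)+3/4·0.002626≈-0.191126; next y=4/5·(-0.227620)+1/4·(-0.191126)≈-0.229877
n=7: y≈-0.229877, sp=-1, e=sp−y≈-0.770123; I≈-6.427478, D=e−e_prev≈0.002258; u=1/4·(-0.770123)+0·(-6.427478)+3/4·0.002258≈-0.190838; next y=4/5·(-0.229877)+1/4·(-0.190838)≈-0.231611
n=8: y≈-0.231611, sp=-1, e=sp−y≈-0.768389; I≈-7.195867, D=e−e_prev≈0.001734; u=1/4·(-0.768389)+0·(-7.195867)+3/4·0.001734≈-0.190797; next y=4/5·(-0.231611)+1/4·(-0.190797)≈-0.232988
n=9: y≈-0.232988, sp=-1, e=sp−y≈-0.767012; I≈-7.962879, D=e−e_prev≈0.001377; u=1/4·(-0.767012)+0·(-7.962879)+3/4·0.001377≈-0.190720; next y=4/5·(-0.232988)+1/4·(-0.190720)≈-0.234071
n=10: y≈-0.234071, sp=-1, e=sp−y≈-0.765929; I≈-8.728809, D=e−e_prev≈0.001082; u=1/4·(-0.765929)+0·(-8.728809)+3/4·0.001082≈-0.190671; next y=4/5·(-0.234071)+1/4·(-0.190671)≈-0.234924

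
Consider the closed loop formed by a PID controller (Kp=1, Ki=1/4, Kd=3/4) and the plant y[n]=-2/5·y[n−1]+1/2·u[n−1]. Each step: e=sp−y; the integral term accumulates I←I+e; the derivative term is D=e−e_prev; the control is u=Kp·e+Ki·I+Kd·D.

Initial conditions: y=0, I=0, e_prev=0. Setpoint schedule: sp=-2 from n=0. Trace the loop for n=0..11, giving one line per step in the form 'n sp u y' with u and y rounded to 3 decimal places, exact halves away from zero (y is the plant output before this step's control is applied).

0 -2 -4.000 0.000
1 -2 1.000 -2.000
2 -2 -7.100 1.300
3 -2 5.290 -4.070
4 -2 -14.906 4.273
5 -2 16.653 -9.162
6 -2 -33.940 11.992
7 -2 45.944 -21.767
8 -2 -81.324 31.679
9 -2 120.364 -53.333
10 -2 -200.259 81.515
11 -2 308.501 -132.735

(exact arithmetic carried between steps; '≈' marks a value shown rounded to 6 d.p. or computed from one; I and e_prev carry over from the previous line; the table rounds u and y to 3 d.p., halves away from zero)
n=0: y=0, sp=-2, e=sp−y=-2; I=-2, D=e−e_prev=-2; u=1·(-2)+1/4·(-2)+3/4·(-2)=-4; next y=-2/5·0+1/2·(-4)=-2
n=1: y=-2, sp=-2, e=sp−y=0; I=-2, D=e−e_prev=2; u=1·0+1/4·(-2)+3/4·2=1; next y=-2/5·(-2)+1/2·1=1.3
n=2: y=1.3, sp=-2, e=sp−y=-3.3; I=-5.3, D=e−e_prev=-3.3; u=1·(-3.3)+1/4·(-5.3)+3/4·(-3.3)=-7.1; next y=-2/5·1.3+1/2·(-7.1)=-4.07
n=3: y=-4.07, sp=-2, e=sp−y=2.07; I=-3.23, D=e−e_prev=5.37; u=1·2.07+1/4·(-3.23)+3/4·5.37=5.29; next y=-2/5·(-4.07)+1/2·5.29=4.273
n=4: y=4.273, sp=-2, e=sp−y=-6.273; I=-9.503, D=e−e_prev=-8.343; u=1·(-6.273)+1/4·(-9.503)+3/4·(-8.343)=-14.906; next y=-2/5·4.273+1/2·(-14.906)=-9.1622
n=5: y=-9.1622, sp=-2, e=sp−y=7.1622; I=-2.3408, D=e−e_prev=13.4352; u=1·7.1622+1/4·(-2.3408)+3/4·13.4352=16.6534; next y=-2/5·(-9.1622)+1/2·16.6534=11.99158
n=6: y=11.99158, sp=-2, e=sp−y=-13.99158; I=-16.33238, D=e−e_prev=-21.15378; u=1·(-13.99158)+1/4·(-16.33238)+3/4·(-21.15378)=-33.94001; next y=-2/5·11.99158+1/2·(-33.94001)=-21.766637
n=7: y=-21.766637, sp=-2, e=sp−y=19.766637; I=3.434257, D=e−e_prev=33.758217; u=1·19.766637+1/4·3.434257+3/4·33.758217=45.943864; next y=-2/5·(-21.766637)+1/2·45.943864≈31.678587
n=8: y≈31.678587, sp=-2, e=sp−y≈-33.678587; I≈-30.244330, D=e−e_prev≈-53.445224; u=1·(-33.678587)+1/4·(-30.244330)+3/4·(-53.445224)≈-81.323587; next y=-2/5·31.678587+1/2·(-81.323587)≈-53.333228
n=9: y≈-53.333228, sp=-2, e=sp−y≈51.333228; I≈21.088898, D=e−e_prev≈85.011815; u=1·51.333228+1/4·21.088898+3/4·85.011815≈120.364314; next y=-2/5·(-53.333228)+1/2·120.364314≈81.515448
n=10: y≈81.515448, sp=-2, e=sp−y≈-83.515448; I≈-62.426550, D=e−e_prev≈-134.848677; u=1·(-83.515448)+1/4·(-62.426550)+3/4·(-134.848677)≈-200.258593; next y=-2/5·81.515448+1/2·(-200.258593)≈-132.735476
n=11: y≈-132.735476, sp=-2, e=sp−y≈130.735476; I≈68.308926, D=e−e_prev≈214.250924; u=1·130.735476+1/4·68.308926+3/4·214.250924≈308.500901; next y=-2/5·(-132.735476)+1/2·308.500901≈207.344641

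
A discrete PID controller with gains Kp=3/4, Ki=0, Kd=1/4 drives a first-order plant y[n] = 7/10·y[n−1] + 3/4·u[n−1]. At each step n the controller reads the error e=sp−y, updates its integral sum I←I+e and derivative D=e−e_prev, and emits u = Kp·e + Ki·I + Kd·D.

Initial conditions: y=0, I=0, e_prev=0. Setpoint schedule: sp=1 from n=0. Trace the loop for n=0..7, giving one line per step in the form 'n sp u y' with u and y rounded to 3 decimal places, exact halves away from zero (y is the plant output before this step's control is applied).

(exact arithmetic carried between steps; '≈' marks a value shown rounded to 6 d.p. or computed from one; I and e_prev carry over from the previous line; the table rounds u and y to 3 d.p., halves away from zero)
n=0: y=0, sp=1, e=sp−y=1; I=1, D=e−e_prev=1; u=3/4·1+0·1+1/4·1=1; next y=7/10·0+3/4·1=0.75
n=1: y=0.75, sp=1, e=sp−y=0.25; I=1.25, D=e−e_prev=-0.75; u=3/4·0.25+0·1.25+1/4·(-0.75)=0; next y=7/10·0.75+3/4·0=0.525
n=2: y=0.525, sp=1, e=sp−y=0.475; I=1.725, D=e−e_prev=0.225; u=3/4·0.475+0·1.725+1/4·0.225=0.4125; next y=7/10·0.525+3/4·0.4125=0.676875
n=3: y=0.676875, sp=1, e=sp−y=0.323125; I=2.048125, D=e−e_prev=-0.151875; u=3/4·0.323125+0·2.048125+1/4·(-0.151875)=0.204375; next y=7/10·0.676875+3/4·0.204375≈0.627094
n=4: y≈0.627094, sp=1, e=sp−y≈0.372906; I≈2.421031, D=e−e_prev≈0.049781; u=3/4·0.372906+0·2.421031+1/4·0.049781≈0.292125; next y=7/10·0.627094+3/4·0.292125≈0.658059
n=5: y≈0.658059, sp=1, e=sp−y≈0.341941; I≈2.762972, D=e−e_prev≈-0.030966; u=3/4·0.341941+0·2.762972+1/4·(-0.030966)≈0.248714; next y=7/10·0.658059+3/4·0.248714≈0.647177
n=6: y≈0.647177, sp=1, e=sp−y≈0.352823; I≈3.115795, D=e−e_prev≈0.010882; u=3/4·0.352823+0·3.115795+1/4·0.010882≈0.267338; next y=7/10·0.647177+3/4·0.267338≈0.653527
n=7: y≈0.653527, sp=1, e=sp−y≈0.346473; I≈3.462267, D=e−e_prev≈-0.006350; u=3/4·0.346473+0·3.462267+1/4·(-0.006350)≈0.258267; next y=7/10·0.653527+3/4·0.258267≈0.651169

0 1 1.000 0.000
1 1 0.000 0.750
2 1 0.413 0.525
3 1 0.204 0.677
4 1 0.292 0.627
5 1 0.249 0.658
6 1 0.267 0.647
7 1 0.258 0.654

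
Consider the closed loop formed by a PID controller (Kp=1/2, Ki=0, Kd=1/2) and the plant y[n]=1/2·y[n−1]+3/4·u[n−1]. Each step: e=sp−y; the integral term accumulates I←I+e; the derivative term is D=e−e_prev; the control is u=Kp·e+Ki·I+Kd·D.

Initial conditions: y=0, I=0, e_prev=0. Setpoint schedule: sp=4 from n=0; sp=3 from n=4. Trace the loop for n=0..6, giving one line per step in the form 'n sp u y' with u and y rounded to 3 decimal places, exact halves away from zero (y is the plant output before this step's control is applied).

(exact arithmetic carried between steps; '≈' marks a value shown rounded to 6 d.p. or computed from one; I and e_prev carry over from the previous line; the table rounds u and y to 3 d.p., halves away from zero)
n=0: y=0, sp=4, e=sp−y=4; I=4, D=e−e_prev=4; u=1/2·4+0·4+1/2·4=4; next y=1/2·0+3/4·4=3
n=1: y=3, sp=4, e=sp−y=1; I=5, D=e−e_prev=-3; u=1/2·1+0·5+1/2·(-3)=-1; next y=1/2·3+3/4·(-1)=0.75
n=2: y=0.75, sp=4, e=sp−y=3.25; I=8.25, D=e−e_prev=2.25; u=1/2·3.25+0·8.25+1/2·2.25=2.75; next y=1/2·0.75+3/4·2.75=2.4375
n=3: y=2.4375, sp=4, e=sp−y=1.5625; I=9.8125, D=e−e_prev=-1.6875; u=1/2·1.5625+0·9.8125+1/2·(-1.6875)=-0.0625; next y=1/2·2.4375+3/4·(-0.0625)=1.171875
n=4: y=1.171875, sp=3, e=sp−y=1.828125; I=11.640625, D=e−e_prev=0.265625; u=1/2·1.828125+0·11.640625+1/2·0.265625=1.046875; next y=1/2·1.171875+3/4·1.046875≈1.371094
n=5: y≈1.371094, sp=3, e=sp−y≈1.628906; I≈13.269531, D=e−e_prev≈-0.199219; u=1/2·1.628906+0·13.269531+1/2·(-0.199219)≈0.714844; next y=1/2·1.371094+3/4·0.714844≈1.221680
n=6: y≈1.221680, sp=3, e=sp−y≈1.778320; I≈15.047852, D=e−e_prev≈0.149414; u=1/2·1.778320+0·15.047852+1/2·0.149414≈0.963867; next y=1/2·1.221680+3/4·0.963867≈1.333740

0 4 4.000 0.000
1 4 -1.000 3.000
2 4 2.750 0.750
3 4 -0.063 2.438
4 3 1.047 1.172
5 3 0.715 1.371
6 3 0.964 1.222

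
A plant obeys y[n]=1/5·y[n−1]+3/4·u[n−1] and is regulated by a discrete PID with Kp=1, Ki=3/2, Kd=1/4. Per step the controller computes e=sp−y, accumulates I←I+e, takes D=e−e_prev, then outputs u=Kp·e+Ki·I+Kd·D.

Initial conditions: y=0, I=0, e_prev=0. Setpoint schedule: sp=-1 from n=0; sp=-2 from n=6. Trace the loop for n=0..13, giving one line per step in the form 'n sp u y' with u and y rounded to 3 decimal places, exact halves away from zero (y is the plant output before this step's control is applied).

(exact arithmetic carried between steps; '≈' marks a value shown rounded to 6 d.p. or computed from one; I and e_prev carry over from the previous line; the table rounds u and y to 3 d.p., halves away from zero)
n=0: y=0, sp=-1, e=sp−y=-1; I=-1, D=e−e_prev=-1; u=1·(-1)+3/2·(-1)+1/4·(-1)=-2.75; next y=1/5·0+3/4·(-2.75)=-2.0625
n=1: y=-2.0625, sp=-1, e=sp−y=1.0625; I=0.0625, D=e−e_prev=2.0625; u=1·1.0625+3/2·0.0625+1/4·2.0625=1.671875; next y=1/5·(-2.0625)+3/4·1.671875≈0.841406
n=2: y≈0.841406, sp=-1, e=sp−y≈-1.841406; I≈-1.778906, D=e−e_prev≈-2.903906; u=1·(-1.841406)+3/2·(-1.778906)+1/4·(-2.903906)≈-5.235742; next y=1/5·0.841406+3/4·(-5.235742)≈-3.758525
n=3: y≈-3.758525, sp=-1, e=sp−y≈2.758525; I≈0.979619, D=e−e_prev≈4.599932; u=1·2.758525+3/2·0.979619+1/4·4.599932≈5.377937; next y=1/5·(-3.758525)+3/4·5.377937≈3.281748
n=4: y≈3.281748, sp=-1, e=sp−y≈-4.281748; I≈-3.302129, D=e−e_prev≈-7.040273; u=1·(-4.281748)+3/2·(-3.302129)+1/4·(-7.040273)≈-10.995009; next y=1/5·3.281748+3/4·(-10.995009)≈-7.589907
n=5: y≈-7.589907, sp=-1, e=sp−y≈6.589907; I≈3.287778, D=e−e_prev≈10.871655; u=1·6.589907+3/2·3.287778+1/4·10.871655≈14.239488; next y=1/5·(-7.589907)+3/4·14.239488≈9.161635
n=6: y≈9.161635, sp=-2, e=sp−y≈-11.161635; I≈-7.873856, D=e−e_prev≈-17.751542; u=1·(-11.161635)+3/2·(-7.873856)+1/4·(-17.751542)≈-27.410305; next y=1/5·9.161635+3/4·(-27.410305)≈-18.725402
n=7: y≈-18.725402, sp=-2, e=sp−y≈16.725402; I≈8.851545, D=e−e_prev≈27.887037; u=1·16.725402+3/2·8.851545+1/4·27.887037≈36.974479; next y=1/5·(-18.725402)+3/4·36.974479≈23.985779
n=8: y≈23.985779, sp=-2, e=sp−y≈-25.985779; I≈-17.134234, D=e−e_prev≈-42.711181; u=1·(-25.985779)+3/2·(-17.134234)+1/4·(-42.711181)≈-62.364924; next y=1/5·23.985779+3/4·(-62.364924)≈-41.976538
n=9: y≈-41.976538, sp=-2, e=sp−y≈39.976538; I≈22.842304, D=e−e_prev≈65.962317; u=1·39.976538+3/2·22.842304+1/4·65.962317≈90.730573; next y=1/5·(-41.976538)+3/4·90.730573≈59.652622
n=10: y≈59.652622, sp=-2, e=sp−y≈-61.652622; I≈-38.810318, D=e−e_prev≈-101.629160; u=1·(-61.652622)+3/2·(-38.810318)+1/4·(-101.629160)≈-145.275389; next y=1/5·59.652622+3/4·(-145.275389)≈-97.026017
n=11: y≈-97.026017, sp=-2, e=sp−y≈95.026017; I≈56.215699, D=e−e_prev≈156.678639; u=1·95.026017+3/2·56.215699+1/4·156.678639≈218.519226; next y=1/5·(-97.026017)+3/4·218.519226≈144.484216
n=12: y≈144.484216, sp=-2, e=sp−y≈-146.484216; I≈-90.268517, D=e−e_prev≈-241.510233; u=1·(-146.484216)+3/2·(-90.268517)+1/4·(-241.510233)≈-342.264550; next y=1/5·144.484216+3/4·(-342.264550)≈-227.801569
n=13: y≈-227.801569, sp=-2, e=sp−y≈225.801569; I≈135.533052, D=e−e_prev≈372.285785; u=1·225.801569+3/2·135.533052+1/4·372.285785≈522.172594; next y=1/5·(-227.801569)+3/4·522.172594≈346.069131

0 -1 -2.750 0.000
1 -1 1.672 -2.063
2 -1 -5.236 0.841
3 -1 5.378 -3.759
4 -1 -10.995 3.282
5 -1 14.239 -7.590
6 -2 -27.410 9.162
7 -2 36.974 -18.725
8 -2 -62.365 23.986
9 -2 90.731 -41.977
10 -2 -145.275 59.653
11 -2 218.519 -97.026
12 -2 -342.265 144.484
13 -2 522.173 -227.802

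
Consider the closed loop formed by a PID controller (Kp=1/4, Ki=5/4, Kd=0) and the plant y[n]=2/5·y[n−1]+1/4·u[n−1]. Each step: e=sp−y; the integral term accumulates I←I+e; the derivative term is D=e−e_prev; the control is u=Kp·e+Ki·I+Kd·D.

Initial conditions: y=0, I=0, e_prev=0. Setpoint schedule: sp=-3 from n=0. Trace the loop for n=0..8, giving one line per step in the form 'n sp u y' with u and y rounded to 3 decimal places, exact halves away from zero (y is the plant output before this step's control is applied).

(exact arithmetic carried between steps; '≈' marks a value shown rounded to 6 d.p. or computed from one; I and e_prev carry over from the previous line; the table rounds u and y to 3 d.p., halves away from zero)
n=0: y=0, sp=-3, e=sp−y=-3; I=-3, D=e−e_prev=-3; u=1/4·(-3)+5/4·(-3)+0·(-3)=-4.5; next y=2/5·0+1/4·(-4.5)=-1.125
n=1: y=-1.125, sp=-3, e=sp−y=-1.875; I=-4.875, D=e−e_prev=1.125; u=1/4·(-1.875)+5/4·(-4.875)+0·1.125=-6.5625; next y=2/5·(-1.125)+1/4·(-6.5625)=-2.090625
n=2: y=-2.090625, sp=-3, e=sp−y=-0.909375; I=-5.784375, D=e−e_prev=0.965625; u=1/4·(-0.909375)+5/4·(-5.784375)+0·0.965625≈-7.457813; next y=2/5·(-2.090625)+1/4·(-7.457813)≈-2.700703
n=3: y≈-2.700703, sp=-3, e=sp−y≈-0.299297; I≈-6.083672, D=e−e_prev≈0.610078; u=1/4·(-0.299297)+5/4·(-6.083672)+0·0.610078≈-7.679414; next y=2/5·(-2.700703)+1/4·(-7.679414)≈-3.000135
n=4: y≈-3.000135, sp=-3, e=sp−y≈0.000135; I≈-6.083537, D=e−e_prev≈0.299432; u=1/4·0.000135+5/4·(-6.083537)+0·0.299432≈-7.604388; next y=2/5·(-3.000135)+1/4·(-7.604388)≈-3.101151
n=5: y≈-3.101151, sp=-3, e=sp−y≈0.101151; I≈-5.982386, D=e−e_prev≈0.101016; u=1/4·0.101151+5/4·(-5.982386)+0·0.101016≈-7.452695; next y=2/5·(-3.101151)+1/4·(-7.452695)≈-3.103634
n=6: y≈-3.103634, sp=-3, e=sp−y≈0.103634; I≈-5.878752, D=e−e_prev≈0.002483; u=1/4·0.103634+5/4·(-5.878752)+0·0.002483≈-7.322532; next y=2/5·(-3.103634)+1/4·(-7.322532)≈-3.072087
n=7: y≈-3.072087, sp=-3, e=sp−y≈0.072087; I≈-5.806666, D=e−e_prev≈-0.031548; u=1/4·0.072087+5/4·(-5.806666)+0·(-0.031548)≈-7.240310; next y=2/5·(-3.072087)+1/4·(-7.240310)≈-3.038912
n=8: y≈-3.038912, sp=-3, e=sp−y≈0.038912; I≈-5.767753, D=e−e_prev≈-0.033174; u=1/4·0.038912+5/4·(-5.767753)+0·(-0.033174)≈-7.199964; next y=2/5·(-3.038912)+1/4·(-7.199964)≈-3.015556

0 -3 -4.500 0.000
1 -3 -6.563 -1.125
2 -3 -7.458 -2.091
3 -3 -7.679 -2.701
4 -3 -7.604 -3.000
5 -3 -7.453 -3.101
6 -3 -7.323 -3.104
7 -3 -7.240 -3.072
8 -3 -7.200 -3.039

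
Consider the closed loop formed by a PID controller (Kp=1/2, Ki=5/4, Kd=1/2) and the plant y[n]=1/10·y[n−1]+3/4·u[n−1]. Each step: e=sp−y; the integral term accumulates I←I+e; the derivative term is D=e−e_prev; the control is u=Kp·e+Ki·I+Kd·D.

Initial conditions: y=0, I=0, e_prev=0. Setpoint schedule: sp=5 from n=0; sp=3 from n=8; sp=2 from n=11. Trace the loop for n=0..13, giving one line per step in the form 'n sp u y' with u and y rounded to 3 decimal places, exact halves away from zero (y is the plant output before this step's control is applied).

0 5 11.250 0.000
1 5 -3.984 8.438
2 5 19.747 -2.145
3 5 -14.279 14.596
4 5 35.749 -9.250
5 5 -37.419 25.887
6 5 69.606 -25.475
7 5 -87.028 49.657
8 3 137.632 -60.306
9 3 -191.590 97.194
10 3 289.543 -133.973
11 2 -416.973 203.760
12 2 616.450 -292.354
13 2 -895.941 433.102

(exact arithmetic carried between steps; '≈' marks a value shown rounded to 6 d.p. or computed from one; I and e_prev carry over from the previous line; the table rounds u and y to 3 d.p., halves away from zero)
n=0: y=0, sp=5, e=sp−y=5; I=5, D=e−e_prev=5; u=1/2·5+5/4·5+1/2·5=11.25; next y=1/10·0+3/4·11.25=8.4375
n=1: y=8.4375, sp=5, e=sp−y=-3.4375; I=1.5625, D=e−e_prev=-8.4375; u=1/2·(-3.4375)+5/4·1.5625+1/2·(-8.4375)=-3.984375; next y=1/10·8.4375+3/4·(-3.984375)≈-2.144531
n=2: y≈-2.144531, sp=5, e=sp−y≈7.144531; I≈8.707031, D=e−e_prev≈10.582031; u=1/2·7.144531+5/4·8.707031+1/2·10.582031≈19.747070; next y=1/10·(-2.144531)+3/4·19.747070≈14.595850
n=3: y≈14.595850, sp=5, e=sp−y≈-9.595850; I≈-0.888818, D=e−e_prev≈-16.740381; u=1/2·(-9.595850)+5/4·(-0.888818)+1/2·(-16.740381)≈-14.279138; next y=1/10·14.595850+3/4·(-14.279138)≈-9.249769
n=4: y≈-9.249769, sp=5, e=sp−y≈14.249769; I≈13.360950, D=e−e_prev≈23.845618; u=1/2·14.249769+5/4·13.360950+1/2·23.845618≈35.748881; next y=1/10·(-9.249769)+3/4·35.748881≈25.886684
n=5: y≈25.886684, sp=5, e=sp−y≈-20.886684; I≈-7.525734, D=e−e_prev≈-35.136453; u=1/2·(-20.886684)+5/4·(-7.525734)+1/2·(-35.136453)≈-37.418736; next y=1/10·25.886684+3/4·(-37.418736)≈-25.475383
n=6: y≈-25.475383, sp=5, e=sp−y≈30.475383; I≈22.949650, D=e−e_prev≈51.362068; u=1/2·30.475383+5/4·22.949650+1/2·51.362068≈69.605788; next y=1/10·(-25.475383)+3/4·69.605788≈49.656802
n=7: y≈49.656802, sp=5, e=sp−y≈-44.656802; I≈-21.707153, D=e−e_prev≈-75.132186; u=1/2·(-44.656802)+5/4·(-21.707153)+1/2·(-75.132186)≈-87.028435; next y=1/10·49.656802+3/4·(-87.028435)≈-60.305646
n=8: y≈-60.305646, sp=3, e=sp−y≈63.305646; I≈41.598493, D=e−e_prev≈107.962448; u=1/2·63.305646+5/4·41.598493+1/2·107.962448≈137.632164; next y=1/10·(-60.305646)+3/4·137.632164≈97.193558
n=9: y≈97.193558, sp=3, e=sp−y≈-94.193558; I≈-52.595065, D=e−e_prev≈-157.499204; u=1/2·(-94.193558)+5/4·(-52.595065)+1/2·(-157.499204)≈-191.590212; next y=1/10·97.193558+3/4·(-191.590212)≈-133.973303
n=10: y≈-133.973303, sp=3, e=sp−y≈136.973303; I≈84.378238, D=e−e_prev≈231.166861; u=1/2·136.973303+5/4·84.378238+1/2·231.166861≈289.542881; next y=1/10·(-133.973303)+3/4·289.542881≈203.759830
n=11: y≈203.759830, sp=2, e=sp−y≈-201.759830; I≈-117.381592, D=e−e_prev≈-338.733133; u=1/2·(-201.759830)+5/4·(-117.381592)+1/2·(-338.733133)≈-416.973471; next y=1/10·203.759830+3/4·(-416.973471)≈-292.354120
n=12: y≈-292.354120, sp=2, e=sp−y≈294.354120; I≈176.972529, D=e−e_prev≈496.113950; u=1/2·294.354120+5/4·176.972529+1/2·496.113950≈616.449696; next y=1/10·(-292.354120)+3/4·616.449696≈433.101860
n=13: y≈433.101860, sp=2, e=sp−y≈-431.101860; I≈-254.129331, D=e−e_prev≈-725.455981; u=1/2·(-431.101860)+5/4·(-254.129331)+1/2·(-725.455981)≈-895.940585; next y=1/10·433.101860+3/4·(-895.940585)≈-628.645253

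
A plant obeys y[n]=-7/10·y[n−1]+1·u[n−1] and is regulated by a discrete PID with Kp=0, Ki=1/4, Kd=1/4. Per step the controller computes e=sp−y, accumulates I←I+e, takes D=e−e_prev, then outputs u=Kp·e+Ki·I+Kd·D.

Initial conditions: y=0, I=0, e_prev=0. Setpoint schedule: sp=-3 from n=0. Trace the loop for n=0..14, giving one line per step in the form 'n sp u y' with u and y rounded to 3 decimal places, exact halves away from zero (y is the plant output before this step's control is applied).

(exact arithmetic carried between steps; '≈' marks a value shown rounded to 6 d.p. or computed from one; I and e_prev carry over from the previous line; the table rounds u and y to 3 d.p., halves away from zero)
n=0: y=0, sp=-3, e=sp−y=-3; I=-3, D=e−e_prev=-3; u=0·(-3)+1/4·(-3)+1/4·(-3)=-1.5; next y=-7/10·0+1·(-1.5)=-1.5
n=1: y=-1.5, sp=-3, e=sp−y=-1.5; I=-4.5, D=e−e_prev=1.5; u=0·(-1.5)+1/4·(-4.5)+1/4·1.5=-0.75; next y=-7/10·(-1.5)+1·(-0.75)=0.3
n=2: y=0.3, sp=-3, e=sp−y=-3.3; I=-7.8, D=e−e_prev=-1.8; u=0·(-3.3)+1/4·(-7.8)+1/4·(-1.8)=-2.4; next y=-7/10·0.3+1·(-2.4)=-2.61
n=3: y=-2.61, sp=-3, e=sp−y=-0.39; I=-8.19, D=e−e_prev=2.91; u=0·(-0.39)+1/4·(-8.19)+1/4·2.91=-1.32; next y=-7/10·(-2.61)+1·(-1.32)=0.507
n=4: y=0.507, sp=-3, e=sp−y=-3.507; I=-11.697, D=e−e_prev=-3.117; u=0·(-3.507)+1/4·(-11.697)+1/4·(-3.117)=-3.7035; next y=-7/10·0.507+1·(-3.7035)=-4.0584
n=5: y=-4.0584, sp=-3, e=sp−y=1.0584; I=-10.6386, D=e−e_prev=4.5654; u=0·1.0584+1/4·(-10.6386)+1/4·4.5654=-1.5183; next y=-7/10·(-4.0584)+1·(-1.5183)=1.32258
n=6: y=1.32258, sp=-3, e=sp−y=-4.32258; I=-14.96118, D=e−e_prev=-5.38098; u=0·(-4.32258)+1/4·(-14.96118)+1/4·(-5.38098)=-5.08554; next y=-7/10·1.32258+1·(-5.08554)=-6.011346
n=7: y=-6.011346, sp=-3, e=sp−y=3.011346; I=-11.949834, D=e−e_prev=7.333926; u=0·3.011346+1/4·(-11.949834)+1/4·7.333926=-1.153977; next y=-7/10·(-6.011346)+1·(-1.153977)≈3.053965
n=8: y≈3.053965, sp=-3, e=sp−y≈-6.053965; I≈-18.003799, D=e−e_prev≈-9.065311; u=0·(-6.053965)+1/4·(-18.003799)+1/4·(-9.065311)≈-6.767278; next y=-7/10·3.053965+1·(-6.767278)≈-8.905053
n=9: y≈-8.905053, sp=-3, e=sp−y≈5.905053; I≈-12.098746, D=e−e_prev≈11.959018; u=0·5.905053+1/4·(-12.098746)+1/4·11.959018≈-0.034932; next y=-7/10·(-8.905053)+1·(-0.034932)≈6.198605
n=10: y≈6.198605, sp=-3, e=sp−y≈-9.198605; I≈-21.297351, D=e−e_prev≈-15.103659; u=0·(-9.198605)+1/4·(-21.297351)+1/4·(-15.103659)≈-9.100252; next y=-7/10·6.198605+1·(-9.100252)≈-13.439276
n=11: y≈-13.439276, sp=-3, e=sp−y≈10.439276; I≈-10.858075, D=e−e_prev≈19.637882; u=0·10.439276+1/4·(-10.858075)+1/4·19.637882≈2.194952; next y=-7/10·(-13.439276)+1·2.194952≈11.602445
n=12: y≈11.602445, sp=-3, e=sp−y≈-14.602445; I≈-25.460520, D=e−e_prev≈-25.041721; u=0·(-14.602445)+1/4·(-25.460520)+1/4·(-25.041721)≈-12.625560; next y=-7/10·11.602445+1·(-12.625560)≈-20.747272
n=13: y≈-20.747272, sp=-3, e=sp−y≈17.747272; I≈-7.713248, D=e−e_prev≈32.349717; u=0·17.747272+1/4·(-7.713248)+1/4·32.349717≈6.159117; next y=-7/10·(-20.747272)+1·6.159117≈20.682207
n=14: y≈20.682207, sp=-3, e=sp−y≈-23.682207; I≈-31.395456, D=e−e_prev≈-41.429479; u=0·(-23.682207)+1/4·(-31.395456)+1/4·(-41.429479)≈-18.206234; next y=-7/10·20.682207+1·(-18.206234)≈-32.683779

0 -3 -1.500 0.000
1 -3 -0.750 -1.500
2 -3 -2.400 0.300
3 -3 -1.320 -2.610
4 -3 -3.704 0.507
5 -3 -1.518 -4.058
6 -3 -5.086 1.323
7 -3 -1.154 -6.011
8 -3 -6.767 3.054
9 -3 -0.035 -8.905
10 -3 -9.100 6.199
11 -3 2.195 -13.439
12 -3 -12.626 11.602
13 -3 6.159 -20.747
14 -3 -18.206 20.682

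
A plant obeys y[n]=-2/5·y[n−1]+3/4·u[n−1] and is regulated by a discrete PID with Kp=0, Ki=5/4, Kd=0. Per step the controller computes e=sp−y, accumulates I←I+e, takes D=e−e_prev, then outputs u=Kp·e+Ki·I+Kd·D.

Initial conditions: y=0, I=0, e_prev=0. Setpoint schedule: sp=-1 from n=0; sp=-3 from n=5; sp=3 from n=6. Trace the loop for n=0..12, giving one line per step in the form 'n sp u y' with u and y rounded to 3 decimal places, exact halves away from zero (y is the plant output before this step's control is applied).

0 -1 -1.250 0.000
1 -1 -1.328 -0.938
2 -1 -1.802 -0.621
3 -1 -1.673 -1.103
4 -1 -1.906 -0.814
5 -3 -4.276 -1.104
6 3 2.931 -2.765
7 3 2.550 3.304
8 3 5.562 0.591
9 3 4.393 3.935
10 3 5.992 1.721
11 3 4.985 3.806
12 3 5.964 2.217

(exact arithmetic carried between steps; '≈' marks a value shown rounded to 6 d.p. or computed from one; I and e_prev carry over from the previous line; the table rounds u and y to 3 d.p., halves away from zero)
n=0: y=0, sp=-1, e=sp−y=-1; I=-1, D=e−e_prev=-1; u=0·(-1)+5/4·(-1)+0·(-1)=-1.25; next y=-2/5·0+3/4·(-1.25)=-0.9375
n=1: y=-0.9375, sp=-1, e=sp−y=-0.0625; I=-1.0625, D=e−e_prev=0.9375; u=0·(-0.0625)+5/4·(-1.0625)+0·0.9375=-1.328125; next y=-2/5·(-0.9375)+3/4·(-1.328125)≈-0.621094
n=2: y≈-0.621094, sp=-1, e=sp−y≈-0.378906; I≈-1.441406, D=e−e_prev≈-0.316406; u=0·(-0.378906)+5/4·(-1.441406)+0·(-0.316406)≈-1.801758; next y=-2/5·(-0.621094)+3/4·(-1.801758)≈-1.102881
n=3: y≈-1.102881, sp=-1, e=sp−y≈0.102881; I≈-1.338525, D=e−e_prev≈0.481787; u=0·0.102881+5/4·(-1.338525)+0·0.481787≈-1.673157; next y=-2/5·(-1.102881)+3/4·(-1.673157)≈-0.813715
n=4: y≈-0.813715, sp=-1, e=sp−y≈-0.186285; I≈-1.524810, D=e−e_prev≈-0.289166; u=0·(-0.186285)+5/4·(-1.524810)+0·(-0.289166)≈-1.906013; next y=-2/5·(-0.813715)+3/4·(-1.906013)≈-1.104023
n=5: y≈-1.104023, sp=-3, e=sp−y≈-1.895977; I≈-3.420787, D=e−e_prev≈-1.709692; u=0·(-1.895977)+5/4·(-3.420787)+0·(-1.709692)≈-4.275983; next y=-2/5·(-1.104023)+3/4·(-4.275983)≈-2.765378
n=6: y≈-2.765378, sp=3, e=sp−y≈5.765378; I≈2.344591, D=e−e_prev≈7.661355; u=0·5.765378+5/4·2.344591+0·7.661355≈2.930739; next y=-2/5·(-2.765378)+3/4·2.930739≈3.304206
n=7: y≈3.304206, sp=3, e=sp−y≈-0.304206; I≈2.040386, D=e−e_prev≈-6.069584; u=0·(-0.304206)+5/4·2.040386+0·(-6.069584)≈2.550482; next y=-2/5·3.304206+3/4·2.550482≈0.591179
n=8: y≈0.591179, sp=3, e=sp−y≈2.408821; I≈4.449206, D=e−e_prev≈2.713026; u=0·2.408821+5/4·4.449206+0·2.713026≈5.561508; next y=-2/5·0.591179+3/4·5.561508≈3.934659
n=9: y≈3.934659, sp=3, e=sp−y≈-0.934659; I≈3.514547, D=e−e_prev≈-3.343480; u=0·(-0.934659)+5/4·3.514547+0·(-3.343480)≈4.393184; next y=-2/5·3.934659+3/4·4.393184≈1.721024
n=10: y≈1.721024, sp=3, e=sp−y≈1.278976; I≈4.793523, D=e−e_prev≈2.213635; u=0·1.278976+5/4·4.793523+0·2.213635≈5.991904; next y=-2/5·1.721024+3/4·5.991904≈3.805518
n=11: y≈3.805518, sp=3, e=sp−y≈-0.805518; I≈3.988005, D=e−e_prev≈-2.084494; u=0·(-0.805518)+5/4·3.988005+0·(-2.084494)≈4.985006; next y=-2/5·3.805518+3/4·4.985006≈2.216547
n=12: y≈2.216547, sp=3, e=sp−y≈0.783453; I≈4.771458, D=e−e_prev≈1.588971; u=0·0.783453+5/4·4.771458+0·1.588971≈5.964322; next y=-2/5·2.216547+3/4·5.964322≈3.586622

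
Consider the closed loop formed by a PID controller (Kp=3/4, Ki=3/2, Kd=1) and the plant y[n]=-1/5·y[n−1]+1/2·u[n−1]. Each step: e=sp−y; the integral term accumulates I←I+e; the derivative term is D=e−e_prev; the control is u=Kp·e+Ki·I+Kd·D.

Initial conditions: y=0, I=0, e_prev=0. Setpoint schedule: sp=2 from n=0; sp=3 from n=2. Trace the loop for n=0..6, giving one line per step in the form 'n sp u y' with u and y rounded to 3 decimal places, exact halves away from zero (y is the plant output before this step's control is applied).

0 2 6.500 0.000
1 2 -3.063 3.250
2 3 19.214 -2.181
3 3 -19.175 10.043
4 3 52.813 -11.596
5 3 -77.978 28.726
6 3 162.500 -44.734

(exact arithmetic carried between steps; '≈' marks a value shown rounded to 6 d.p. or computed from one; I and e_prev carry over from the previous line; the table rounds u and y to 3 d.p., halves away from zero)
n=0: y=0, sp=2, e=sp−y=2; I=2, D=e−e_prev=2; u=3/4·2+3/2·2+1·2=6.5; next y=-1/5·0+1/2·6.5=3.25
n=1: y=3.25, sp=2, e=sp−y=-1.25; I=0.75, D=e−e_prev=-3.25; u=3/4·(-1.25)+3/2·0.75+1·(-3.25)=-3.0625; next y=-1/5·3.25+1/2·(-3.0625)=-2.18125
n=2: y=-2.18125, sp=3, e=sp−y=5.18125; I=5.93125, D=e−e_prev=6.43125; u=3/4·5.18125+3/2·5.93125+1·6.43125≈19.214063; next y=-1/5·(-2.18125)+1/2·19.214063≈10.043281
n=3: y≈10.043281, sp=3, e=sp−y≈-7.043281; I≈-1.112031, D=e−e_prev≈-12.224531; u=3/4·(-7.043281)+3/2·(-1.112031)+1·(-12.224531)≈-19.175039; next y=-1/5·10.043281+1/2·(-19.175039)≈-11.596176
n=4: y≈-11.596176, sp=3, e=sp−y≈14.596176; I≈13.484145, D=e−e_prev≈21.639457; u=3/4·14.596176+3/2·13.484145+1·21.639457≈52.812806; next y=-1/5·(-11.596176)+1/2·52.812806≈28.725638
n=5: y≈28.725638, sp=3, e=sp−y≈-25.725638; I≈-12.241493, D=e−e_prev≈-40.321814; u=3/4·(-25.725638)+3/2·(-12.241493)+1·(-40.321814)≈-77.978282; next y=-1/5·28.725638+1/2·(-77.978282)≈-44.734269
n=6: y≈-44.734269, sp=3, e=sp−y≈47.734269; I≈35.492775, D=e−e_prev≈73.459907; u=3/4·47.734269+3/2·35.492775+1·73.459907≈162.499771; next y=-1/5·(-44.734269)+1/2·162.499771≈90.196739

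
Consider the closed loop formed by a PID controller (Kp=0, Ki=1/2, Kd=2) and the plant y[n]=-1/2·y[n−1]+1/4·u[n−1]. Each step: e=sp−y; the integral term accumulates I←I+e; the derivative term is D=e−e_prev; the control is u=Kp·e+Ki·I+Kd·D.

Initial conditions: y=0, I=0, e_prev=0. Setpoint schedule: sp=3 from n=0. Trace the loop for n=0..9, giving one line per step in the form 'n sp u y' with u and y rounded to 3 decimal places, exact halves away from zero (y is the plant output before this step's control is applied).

(exact arithmetic carried between steps; '≈' marks a value shown rounded to 6 d.p. or computed from one; I and e_prev carry over from the previous line; the table rounds u and y to 3 d.p., halves away from zero)
n=0: y=0, sp=3, e=sp−y=3; I=3, D=e−e_prev=3; u=0·3+1/2·3+2·3=7.5; next y=-1/2·0+1/4·7.5=1.875
n=1: y=1.875, sp=3, e=sp−y=1.125; I=4.125, D=e−e_prev=-1.875; u=0·1.125+1/2·4.125+2·(-1.875)=-1.6875; next y=-1/2·1.875+1/4·(-1.6875)=-1.359375
n=2: y=-1.359375, sp=3, e=sp−y=4.359375; I=8.484375, D=e−e_prev=3.234375; u=0·4.359375+1/2·8.484375+2·3.234375≈10.710938; next y=-1/2·(-1.359375)+1/4·10.710938≈3.357422
n=3: y≈3.357422, sp=3, e=sp−y≈-0.357422; I≈8.126953, D=e−e_prev≈-4.716797; u=0·(-0.357422)+1/2·8.126953+2·(-4.716797)≈-5.370117; next y=-1/2·3.357422+1/4·(-5.370117)≈-3.021240
n=4: y≈-3.021240, sp=3, e=sp−y≈6.021240; I≈14.148193, D=e−e_prev≈6.378662; u=0·6.021240+1/2·14.148193+2·6.378662≈19.831421; next y=-1/2·(-3.021240)+1/4·19.831421≈6.468475
n=5: y≈6.468475, sp=3, e=sp−y≈-3.468475; I≈10.679718, D=e−e_prev≈-9.489716; u=0·(-3.468475)+1/2·10.679718+2·(-9.489716)≈-13.639572; next y=-1/2·6.468475+1/4·(-13.639572)≈-6.644131
n=6: y≈-6.644131, sp=3, e=sp−y≈9.644131; I≈20.323849, D=e−e_prev≈13.112606; u=0·9.644131+1/2·20.323849+2·13.112606≈36.387136; next y=-1/2·(-6.644131)+1/4·36.387136≈12.418849
n=7: y≈12.418849, sp=3, e=sp−y≈-9.418849; I≈10.904999, D=e−e_prev≈-19.062980; u=0·(-9.418849)+1/2·10.904999+2·(-19.062980)≈-32.673461; next y=-1/2·12.418849+1/4·(-32.673461)≈-14.377790
n=8: y≈-14.377790, sp=3, e=sp−y≈17.377790; I≈28.282789, D=e−e_prev≈26.796639; u=0·17.377790+1/2·28.282789+2·26.796639≈67.734673; next y=-1/2·(-14.377790)+1/4·67.734673≈24.122563
n=9: y≈24.122563, sp=3, e=sp−y≈-21.122563; I≈7.160226, D=e−e_prev≈-38.500353; u=0·(-21.122563)+1/2·7.160226+2·(-38.500353)≈-73.420593; next y=-1/2·24.122563+1/4·(-73.420593)≈-30.416430

0 3 7.500 0.000
1 3 -1.688 1.875
2 3 10.711 -1.359
3 3 -5.370 3.357
4 3 19.831 -3.021
5 3 -13.640 6.468
6 3 36.387 -6.644
7 3 -32.673 12.419
8 3 67.735 -14.378
9 3 -73.421 24.123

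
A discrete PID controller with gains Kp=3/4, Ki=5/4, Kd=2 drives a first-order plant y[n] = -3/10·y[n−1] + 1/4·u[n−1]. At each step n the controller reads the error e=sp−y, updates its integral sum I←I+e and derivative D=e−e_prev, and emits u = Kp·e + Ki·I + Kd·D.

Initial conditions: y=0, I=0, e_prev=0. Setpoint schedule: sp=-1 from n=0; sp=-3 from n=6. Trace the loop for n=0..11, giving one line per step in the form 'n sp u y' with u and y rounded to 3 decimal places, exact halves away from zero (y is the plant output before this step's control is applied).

0 -1 -4.000 0.000
1 -1 0.750 -1.000
2 -1 -7.200 0.488
3 -1 3.651 -1.946
4 -1 -13.805 1.497
5 -1 11.547 -3.900
6 -3 -35.450 4.057
7 -3 32.188 -10.079
8 -3 -71.836 11.071
9 -3 82.281 -21.280
10 -3 -152.510 26.954
11 -3 199.189 -46.214

(exact arithmetic carried between steps; '≈' marks a value shown rounded to 6 d.p. or computed from one; I and e_prev carry over from the previous line; the table rounds u and y to 3 d.p., halves away from zero)
n=0: y=0, sp=-1, e=sp−y=-1; I=-1, D=e−e_prev=-1; u=3/4·(-1)+5/4·(-1)+2·(-1)=-4; next y=-3/10·0+1/4·(-4)=-1
n=1: y=-1, sp=-1, e=sp−y=0; I=-1, D=e−e_prev=1; u=3/4·0+5/4·(-1)+2·1=0.75; next y=-3/10·(-1)+1/4·0.75=0.4875
n=2: y=0.4875, sp=-1, e=sp−y=-1.4875; I=-2.4875, D=e−e_prev=-1.4875; u=3/4·(-1.4875)+5/4·(-2.4875)+2·(-1.4875)=-7.2; next y=-3/10·0.4875+1/4·(-7.2)=-1.94625
n=3: y=-1.94625, sp=-1, e=sp−y=0.94625; I=-1.54125, D=e−e_prev=2.43375; u=3/4·0.94625+5/4·(-1.54125)+2·2.43375=3.650625; next y=-3/10·(-1.94625)+1/4·3.650625≈1.496531
n=4: y≈1.496531, sp=-1, e=sp−y≈-2.496531; I≈-4.037781, D=e−e_prev≈-3.442781; u=3/4·(-2.496531)+5/4·(-4.037781)+2·(-3.442781)≈-13.805188; next y=-3/10·1.496531+1/4·(-13.805188)≈-3.900256
n=5: y≈-3.900256, sp=-1, e=sp−y≈2.900256; I≈-1.137525, D=e−e_prev≈5.396788; u=3/4·2.900256+5/4·(-1.137525)+2·5.396788≈11.546861; next y=-3/10·(-3.900256)+1/4·11.546861≈4.056792
n=6: y≈4.056792, sp=-3, e=sp−y≈-7.056792; I≈-8.194317, D=e−e_prev≈-9.957048; u=3/4·(-7.056792)+5/4·(-8.194317)+2·(-9.957048)≈-35.449587; next y=-3/10·4.056792+1/4·(-35.449587)≈-10.079434
n=7: y≈-10.079434, sp=-3, e=sp−y≈7.079434; I≈-1.114883, D=e−e_prev≈14.136227; u=3/4·7.079434+5/4·(-1.114883)+2·14.136227≈32.188426; next y=-3/10·(-10.079434)+1/4·32.188426≈11.070937
n=8: y≈11.070937, sp=-3, e=sp−y≈-14.070937; I≈-15.185819, D=e−e_prev≈-21.150371; u=3/4·(-14.070937)+5/4·(-15.185819)+2·(-21.150371)≈-71.836219; next y=-3/10·11.070937+1/4·(-71.836219)≈-21.280336
n=9: y≈-21.280336, sp=-3, e=sp−y≈18.280336; I≈3.094516, D=e−e_prev≈32.351273; u=3/4·18.280336+5/4·3.094516+2·32.351273≈82.280942; next y=-3/10·(-21.280336)+1/4·82.280942≈26.954336
n=10: y≈26.954336, sp=-3, e=sp−y≈-29.954336; I≈-26.859820, D=e−e_prev≈-48.234672; u=3/4·(-29.954336)+5/4·(-26.859820)+2·(-48.234672)≈-152.509871; next y=-3/10·26.954336+1/4·(-152.509871)≈-46.213769
n=11: y≈-46.213769, sp=-3, e=sp−y≈43.213769; I≈16.353949, D=e−e_prev≈73.168105; u=3/4·43.213769+5/4·16.353949+2·73.168105≈199.188973; next y=-3/10·(-46.213769)+1/4·199.188973≈63.661374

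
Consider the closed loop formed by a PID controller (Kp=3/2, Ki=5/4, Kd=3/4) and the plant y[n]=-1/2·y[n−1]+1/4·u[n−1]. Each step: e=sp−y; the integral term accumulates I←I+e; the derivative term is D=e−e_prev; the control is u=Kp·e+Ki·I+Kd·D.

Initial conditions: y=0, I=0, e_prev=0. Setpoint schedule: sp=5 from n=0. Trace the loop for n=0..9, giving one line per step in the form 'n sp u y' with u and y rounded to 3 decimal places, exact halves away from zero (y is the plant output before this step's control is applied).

(exact arithmetic carried between steps; '≈' marks a value shown rounded to 6 d.p. or computed from one; I and e_prev carry over from the previous line; the table rounds u and y to 3 d.p., halves away from zero)
n=0: y=0, sp=5, e=sp−y=5; I=5, D=e−e_prev=5; u=3/2·5+5/4·5+3/4·5=17.5; next y=-1/2·0+1/4·17.5=4.375
n=1: y=4.375, sp=5, e=sp−y=0.625; I=5.625, D=e−e_prev=-4.375; u=3/2·0.625+5/4·5.625+3/4·(-4.375)=4.6875; next y=-1/2·4.375+1/4·4.6875=-1.015625
n=2: y=-1.015625, sp=5, e=sp−y=6.015625; I=11.640625, D=e−e_prev=5.390625; u=3/2·6.015625+5/4·11.640625+3/4·5.390625≈27.617188; next y=-1/2·(-1.015625)+1/4·27.617188≈7.412109
n=3: y≈7.412109, sp=5, e=sp−y≈-2.412109; I≈9.228516, D=e−e_prev≈-8.427734; u=3/2·(-2.412109)+5/4·9.228516+3/4·(-8.427734)≈1.596680; next y=-1/2·7.412109+1/4·1.596680≈-3.306885
n=4: y≈-3.306885, sp=5, e=sp−y≈8.306885; I≈17.535400, D=e−e_prev≈10.718994; u=3/2·8.306885+5/4·17.535400+3/4·10.718994≈42.418823; next y=-1/2·(-3.306885)+1/4·42.418823≈12.258148
n=5: y≈12.258148, sp=5, e=sp−y≈-7.258148; I≈10.277252, D=e−e_prev≈-15.565033; u=3/2·(-7.258148)+5/4·10.277252+3/4·(-15.565033)≈-9.714432; next y=-1/2·12.258148+1/4·(-9.714432)≈-8.557682
n=6: y≈-8.557682, sp=5, e=sp−y≈13.557682; I≈23.834934, D=e−e_prev≈20.815830; u=3/2·13.557682+5/4·23.834934+3/4·20.815830≈65.742064; next y=-1/2·(-8.557682)+1/4·65.742064≈20.714357
n=7: y≈20.714357, sp=5, e=sp−y≈-15.714357; I≈8.120577, D=e−e_prev≈-29.272039; u=3/2·(-15.714357)+5/4·8.120577+3/4·(-29.272039)≈-35.374843; next y=-1/2·20.714357+1/4·(-35.374843)≈-19.200889
n=8: y≈-19.200889, sp=5, e=sp−y≈24.200889; I≈32.321467, D=e−e_prev≈39.915246; u=3/2·24.200889+5/4·32.321467+3/4·39.915246≈106.639601; next y=-1/2·(-19.200889)+1/4·106.639601≈36.260345
n=9: y≈36.260345, sp=5, e=sp−y≈-31.260345; I≈1.061122, D=e−e_prev≈-55.461234; u=3/2·(-31.260345)+5/4·1.061122+3/4·(-55.461234)≈-87.160041; next y=-1/2·36.260345+1/4·(-87.160041)≈-39.920183

0 5 17.500 0.000
1 5 4.688 4.375
2 5 27.617 -1.016
3 5 1.597 7.412
4 5 42.419 -3.307
5 5 -9.714 12.258
6 5 65.742 -8.558
7 5 -35.375 20.714
8 5 106.640 -19.201
9 5 -87.160 36.260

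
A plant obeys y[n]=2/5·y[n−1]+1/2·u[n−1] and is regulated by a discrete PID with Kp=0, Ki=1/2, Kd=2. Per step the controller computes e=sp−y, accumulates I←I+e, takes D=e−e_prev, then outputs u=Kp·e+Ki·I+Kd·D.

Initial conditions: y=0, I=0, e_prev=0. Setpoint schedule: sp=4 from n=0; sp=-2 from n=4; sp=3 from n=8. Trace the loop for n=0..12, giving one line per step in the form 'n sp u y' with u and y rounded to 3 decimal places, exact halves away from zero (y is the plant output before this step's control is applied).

(exact arithmetic carried between steps; '≈' marks a value shown rounded to 6 d.p. or computed from one; I and e_prev carry over from the previous line; the table rounds u and y to 3 d.p., halves away from zero)
n=0: y=0, sp=4, e=sp−y=4; I=4, D=e−e_prev=4; u=0·4+1/2·4+2·4=10; next y=2/5·0+1/2·10=5
n=1: y=5, sp=4, e=sp−y=-1; I=3, D=e−e_prev=-5; u=0·(-1)+1/2·3+2·(-5)=-8.5; next y=2/5·5+1/2·(-8.5)=-2.25
n=2: y=-2.25, sp=4, e=sp−y=6.25; I=9.25, D=e−e_prev=7.25; u=0·6.25+1/2·9.25+2·7.25=19.125; next y=2/5·(-2.25)+1/2·19.125=8.6625
n=3: y=8.6625, sp=4, e=sp−y=-4.6625; I=4.5875, D=e−e_prev=-10.9125; u=0·(-4.6625)+1/2·4.5875+2·(-10.9125)=-19.53125; next y=2/5·8.6625+1/2·(-19.53125)=-6.300625
n=4: y=-6.300625, sp=-2, e=sp−y=4.300625; I=8.888125, D=e−e_prev=8.963125; u=0·4.300625+1/2·8.888125+2·8.963125≈22.370313; next y=2/5·(-6.300625)+1/2·22.370313≈8.664906
n=5: y≈8.664906, sp=-2, e=sp−y≈-10.664906; I≈-1.776781, D=e−e_prev≈-14.965531; u=0·(-10.664906)+1/2·(-1.776781)+2·(-14.965531)≈-30.819453; next y=2/5·8.664906+1/2·(-30.819453)≈-11.943764
n=6: y≈-11.943764, sp=-2, e=sp−y≈9.943764; I≈8.166983, D=e−e_prev≈20.608670; u=0·9.943764+1/2·8.166983+2·20.608670≈45.300832; next y=2/5·(-11.943764)+1/2·45.300832≈17.872910
n=7: y≈17.872910, sp=-2, e=sp−y≈-19.872910; I≈-11.705928, D=e−e_prev≈-29.816674; u=0·(-19.872910)+1/2·(-11.705928)+2·(-29.816674)≈-65.486313; next y=2/5·17.872910+1/2·(-65.486313)≈-25.593992
n=8: y≈-25.593992, sp=3, e=sp−y≈28.593992; I≈16.888065, D=e−e_prev≈48.466903; u=0·28.593992+1/2·16.888065+2·48.466903≈105.377837; next y=2/5·(-25.593992)+1/2·105.377837≈42.451322
n=9: y≈42.451322, sp=3, e=sp−y≈-39.451322; I≈-22.563257, D=e−e_prev≈-68.045314; u=0·(-39.451322)+1/2·(-22.563257)+2·(-68.045314)≈-147.372257; next y=2/5·42.451322+1/2·(-147.372257)≈-56.705600
n=10: y≈-56.705600, sp=3, e=sp−y≈59.705600; I≈37.142342, D=e−e_prev≈99.156921; u=0·59.705600+1/2·37.142342+2·99.156921≈216.885014; next y=2/5·(-56.705600)+1/2·216.885014≈85.760267
n=11: y≈85.760267, sp=3, e=sp−y≈-82.760267; I≈-45.617925, D=e−e_prev≈-142.465867; u=0·(-82.760267)+1/2·(-45.617925)+2·(-142.465867)≈-307.740696; next y=2/5·85.760267+1/2·(-307.740696)≈-119.566241
n=12: y≈-119.566241, sp=3, e=sp−y≈122.566241; I≈76.948316, D=e−e_prev≈205.326508; u=0·122.566241+1/2·76.948316+2·205.326508≈449.127175; next y=2/5·(-119.566241)+1/2·449.127175≈176.737091

0 4 10.000 0.000
1 4 -8.500 5.000
2 4 19.125 -2.250
3 4 -19.531 8.663
4 -2 22.370 -6.301
5 -2 -30.819 8.665
6 -2 45.301 -11.944
7 -2 -65.486 17.873
8 3 105.378 -25.594
9 3 -147.372 42.451
10 3 216.885 -56.706
11 3 -307.741 85.760
12 3 449.127 -119.566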